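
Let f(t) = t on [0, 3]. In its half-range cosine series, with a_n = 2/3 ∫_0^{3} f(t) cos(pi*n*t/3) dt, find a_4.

0

a_4 = 2/3 ∫_0^{3} (t) cos(4*pi*t/3) dt.
Integrating by parts (boundary term plus one more integral), an antiderivative of (t) cos(4*pi*t/3) is 3*t*sin(4*pi*t/3)/(4*pi) + 9*cos(4*pi*t/3)/(16*pi**2); evaluating from 0 to 3: ∫_{0}^{3} (t) cos(4*pi*t/3) dt = (9/(16*pi**2)) - (9/(16*pi**2)) = 0.
Hence a_4 = (2/3)·(0) = 0.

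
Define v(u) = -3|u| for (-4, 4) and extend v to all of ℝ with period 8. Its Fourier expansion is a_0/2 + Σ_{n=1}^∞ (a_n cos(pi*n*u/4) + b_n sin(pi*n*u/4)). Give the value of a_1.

48/pi**2

a_1 = 1/4 ∫_{-4}^{4} v(u) cos(pi*u/4) du.
v is even and cos(pi*u/4) is even, so the integrand is even and a_1 = 1/2 ∫_0^{4} v(u) cos(pi*u/4) du.
Integrating by parts (boundary term plus one more integral), an antiderivative of (-3*u) cos(pi*u/4) is -12*u*sin(pi*u/4)/pi - 48*cos(pi*u/4)/pi**2; evaluating from 0 to 4: ∫_{0}^{4} (-3*u) cos(pi*u/4) du = (48/pi**2) - (-48/pi**2) = 96/pi**2.
Hence a_1 = (1/2)·(96/pi**2) = 48/pi**2.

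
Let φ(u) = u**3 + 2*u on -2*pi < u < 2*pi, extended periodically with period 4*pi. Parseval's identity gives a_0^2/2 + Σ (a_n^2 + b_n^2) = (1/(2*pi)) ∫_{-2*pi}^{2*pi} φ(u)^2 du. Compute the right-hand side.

32*pi**2*(35 + 84*pi**2 + 60*pi**4)/105

(1/(2*pi)) ∫_{-2*pi}^{2*pi} φ(u)^2 du = (1/(2*pi)) · (64*pi**3*(35 + 84*pi**2 + 60*pi**4)/105) = 32*pi**2*(35 + 84*pi**2 + 60*pi**4)/105.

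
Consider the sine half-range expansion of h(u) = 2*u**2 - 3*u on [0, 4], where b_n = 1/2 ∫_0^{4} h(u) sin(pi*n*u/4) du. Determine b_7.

b_7 = 1/2 ∫_0^{4} (2*u**2 - 3*u) sin(7*pi*u/4) du.
Integrating by parts twice (tabular method), an antiderivative of (2*u**2 - 3*u) sin(7*pi*u/4) is -8*u**2*cos(7*pi*u/4)/(7*pi) + 64*u*sin(7*pi*u/4)/(49*pi**2) + 12*u*cos(7*pi*u/4)/(7*pi) - 48*sin(7*pi*u/4)/(49*pi**2) + 256*cos(7*pi*u/4)/(343*pi**3); evaluating from 0 to 4: ∫_{0}^{4} (2*u**2 - 3*u) sin(7*pi*u/4) du = (16*(-16 + 245*pi**2)/(343*pi**3)) - (256/(343*pi**3)) = 16*(-32 + 245*pi**2)/(343*pi**3).
Hence b_7 = (1/2)·(16*(-32 + 245*pi**2)/(343*pi**3)) = 8*(-32 + 245*pi**2)/(343*pi**3).

8*(-32 + 245*pi**2)/(343*pi**3)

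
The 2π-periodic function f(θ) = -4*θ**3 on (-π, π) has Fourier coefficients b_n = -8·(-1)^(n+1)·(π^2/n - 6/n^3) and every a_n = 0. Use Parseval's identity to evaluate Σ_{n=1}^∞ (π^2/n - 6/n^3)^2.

pi**6/14

Parseval: Σ b_n^2 = (1/π) ∫_{-π}^{π} f(θ)^2 dθ = 32*pi**6/7.
b_n^2 = 64·(π^2/n - 6/n^3)^2, so the sum equals (32*pi**6/7)/64 = pi**6/14.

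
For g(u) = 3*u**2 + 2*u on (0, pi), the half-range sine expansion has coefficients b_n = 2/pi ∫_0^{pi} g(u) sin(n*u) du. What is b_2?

b_2 = 2/pi ∫_0^{pi} (3*u**2 + 2*u) sin(2*u) du.
Integrating by parts twice (tabular method), an antiderivative of (3*u**2 + 2*u) sin(2*u) is -3*u**2*cos(2*u)/2 + 3*u*sin(2*u)/2 - u*cos(2*u) + sin(2*u)/2 + 3*cos(2*u)/4; evaluating from 0 to pi: ∫_{0}^{pi} (3*u**2 + 2*u) sin(2*u) du = (-3*pi**2/2 - pi + 3/4) - (3/4) = -pi*(2 + 3*pi)/2.
Hence b_2 = (2/pi)·(-pi*(2 + 3*pi)/2) = -3*pi - 2.

-3*pi - 2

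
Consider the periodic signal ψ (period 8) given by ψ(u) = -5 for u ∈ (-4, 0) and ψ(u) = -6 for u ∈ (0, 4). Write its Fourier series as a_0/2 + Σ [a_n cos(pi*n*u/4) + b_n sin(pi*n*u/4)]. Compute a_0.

a_0 = 1/4 ∫_{-4}^{4} ψ(u) du = 1/4 · (-44) = -11.

-11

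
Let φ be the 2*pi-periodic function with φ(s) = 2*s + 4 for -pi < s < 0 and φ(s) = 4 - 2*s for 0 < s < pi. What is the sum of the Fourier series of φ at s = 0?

4

φ is continuous at s = 0 with value 4, so the series converges to 4 there.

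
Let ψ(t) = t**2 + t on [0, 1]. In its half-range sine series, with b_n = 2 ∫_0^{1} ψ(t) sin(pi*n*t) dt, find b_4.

b_4 = 2 ∫_0^{1} (t**2 + t) sin(4*pi*t) dt.
Integrating by parts twice (tabular method), an antiderivative of (t**2 + t) sin(4*pi*t) is -t**2*cos(4*pi*t)/(4*pi) + t*sin(4*pi*t)/(8*pi**2) - t*cos(4*pi*t)/(4*pi) + sin(4*pi*t)/(16*pi**2) + cos(4*pi*t)/(32*pi**3); evaluating from 0 to 1: ∫_{0}^{1} (t**2 + t) sin(4*pi*t) dt = ((1 - 16*pi**2)/(32*pi**3)) - (1/(32*pi**3)) = -1/(2*pi).
Hence b_4 = 2·(-1/(2*pi)) = -1/pi.

-1/pi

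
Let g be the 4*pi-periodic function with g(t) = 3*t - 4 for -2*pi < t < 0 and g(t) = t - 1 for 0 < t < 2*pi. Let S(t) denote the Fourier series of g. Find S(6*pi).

t = 6*pi differs from t = 2*pi by 1 full period(s), and the series is 4*pi-periodic.
At t = 2*pi the one-sided limits are g(2*pi^-) = -1 + 2*pi and g(2*pi^+) = -6*pi - 4.
By Dirichlet's theorem the series converges to their average, [(-1 + 2*pi) + (-6*pi - 4)]/2 = -2*pi - 5/2.

-2*pi - 5/2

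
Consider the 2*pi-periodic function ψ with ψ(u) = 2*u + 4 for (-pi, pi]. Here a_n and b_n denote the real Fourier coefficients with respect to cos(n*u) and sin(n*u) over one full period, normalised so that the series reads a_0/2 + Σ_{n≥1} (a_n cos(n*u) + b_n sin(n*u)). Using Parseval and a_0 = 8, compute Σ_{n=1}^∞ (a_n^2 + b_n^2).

8*pi**2/3

Parseval: a_0^2/2 + Σ_{n≥1} (a_n^2+b_n^2) = 1/pi ∫_{-pi}^{pi} ψ(u)^2 du = 8*pi**2/3 + 32.
Subtract a_0^2/2 = 32: Σ (a_n^2+b_n^2) = 8*pi**2/3.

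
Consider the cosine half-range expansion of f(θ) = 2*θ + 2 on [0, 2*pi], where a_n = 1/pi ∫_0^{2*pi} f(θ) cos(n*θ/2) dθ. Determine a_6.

0

a_6 = 1/pi ∫_0^{2*pi} (2*θ + 2) cos(3*θ) dθ.
Integrating by parts (boundary term plus one more integral), an antiderivative of (2*θ + 2) cos(3*θ) is 2*θ*sin(3*θ)/3 + 2*sin(3*θ)/3 + 2*cos(3*θ)/9; evaluating from 0 to 2*pi: ∫_{0}^{2*pi} (2*θ + 2) cos(3*θ) dθ = (2/9) - (2/9) = 0.
Hence a_6 = (1/pi)·(0) = 0.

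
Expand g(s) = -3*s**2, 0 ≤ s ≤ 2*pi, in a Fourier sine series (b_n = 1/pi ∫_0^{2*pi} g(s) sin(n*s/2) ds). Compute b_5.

b_5 = 1/pi ∫_0^{2*pi} (-3*s**2) sin(5*s/2) ds.
Integrating by parts twice (tabular method), an antiderivative of (-3*s**2) sin(5*s/2) is 6*s**2*cos(5*s/2)/5 - 24*s*sin(5*s/2)/25 - 48*cos(5*s/2)/125; evaluating from 0 to 2*pi: ∫_{0}^{2*pi} (-3*s**2) sin(5*s/2) ds = (48/125 - 24*pi**2/5) - (-48/125) = 96/125 - 24*pi**2/5.
Hence b_5 = (1/pi)·(96/125 - 24*pi**2/5) = 24*(4 - 25*pi**2)/(125*pi).

24*(4 - 25*pi**2)/(125*pi)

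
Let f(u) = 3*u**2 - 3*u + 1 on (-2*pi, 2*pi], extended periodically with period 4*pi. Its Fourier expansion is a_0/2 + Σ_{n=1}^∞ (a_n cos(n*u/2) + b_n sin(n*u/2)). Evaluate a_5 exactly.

a_5 = (1/(2*pi)) ∫_{-2*pi}^{2*pi} f(u) cos(5*u/2) du.
Integrating by parts twice (tabular method), an antiderivative of (3*u**2 - 3*u + 1) cos(5*u/2) is 6*u**2*sin(5*u/2)/5 - 6*u*sin(5*u/2)/5 + 24*u*cos(5*u/2)/25 + 2*sin(5*u/2)/125 - 12*cos(5*u/2)/25; evaluating from -2*pi to 2*pi: ∫_{-2*pi}^{2*pi} (3*u**2 - 3*u + 1) cos(5*u/2) du = (12/25 - 48*pi/25) - (12/25 + 48*pi/25) = -96*pi/25.
Hence a_5 = (1/(2*pi))·(-96*pi/25) = -48/25.

-48/25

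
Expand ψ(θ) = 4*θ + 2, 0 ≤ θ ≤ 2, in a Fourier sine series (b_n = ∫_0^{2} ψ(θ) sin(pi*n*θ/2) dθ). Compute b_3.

b_3 = ∫_0^{2} (4*θ + 2) sin(3*pi*θ/2) dθ.
Integrating by parts (boundary term plus one more integral), an antiderivative of (4*θ + 2) sin(3*pi*θ/2) is -8*θ*cos(3*pi*θ/2)/(3*pi) + 16*sin(3*pi*θ/2)/(9*pi**2) - 4*cos(3*pi*θ/2)/(3*pi); evaluating from 0 to 2: ∫_{0}^{2} (4*θ + 2) sin(3*pi*θ/2) dθ = (20/(3*pi)) - (-4/(3*pi)) = 8/pi.
Hence b_3 = 8/pi.

8/pi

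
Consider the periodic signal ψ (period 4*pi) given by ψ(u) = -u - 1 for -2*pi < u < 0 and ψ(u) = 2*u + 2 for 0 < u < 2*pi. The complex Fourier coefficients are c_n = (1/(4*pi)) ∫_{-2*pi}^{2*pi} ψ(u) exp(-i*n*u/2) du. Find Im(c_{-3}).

Since ψ is real-valued, Im(c_{-3}) = -(1/(4*pi)) ∫_{-2*pi}^{2*pi} ψ(u) sin(-3*u/2) du = b_{3}/2.
Split the integral at the breakpoints.
Integrating by parts (boundary term plus one more integral), an antiderivative of (-u - 1) sin(-3*u/2) is -2*u*cos(3*u/2)/3 + 4*sin(3*u/2)/9 - 2*cos(3*u/2)/3; evaluating from -2*pi to 0: ∫_{-2*pi}^{0} (-u - 1) sin(-3*u/2) du = (-2/3) - (2/3 - 4*pi/3) = -4/3 + 4*pi/3.
Integrating by parts (boundary term plus one more integral), an antiderivative of (2*u + 2) sin(-3*u/2) is 4*u*cos(3*u/2)/3 - 8*sin(3*u/2)/9 + 4*cos(3*u/2)/3; evaluating from 0 to 2*pi: ∫_{0}^{2*pi} (2*u + 2) sin(-3*u/2) du = (-8*pi/3 - 4/3) - (4/3) = -8*pi/3 - 8/3.
So ∫_{-2*pi}^{2*pi} ψ(u) sin(-3*u/2) du = -4*pi/3 - 4.
Hence Im(c_{-3}) = (-1/(4*pi))·(-4*pi/3 - 4) = (3 + pi)/(3*pi).

(3 + pi)/(3*pi)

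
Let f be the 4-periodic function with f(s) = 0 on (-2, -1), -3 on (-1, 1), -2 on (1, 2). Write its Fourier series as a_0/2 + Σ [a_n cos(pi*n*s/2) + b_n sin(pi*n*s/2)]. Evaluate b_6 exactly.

2/(3*pi)

b_6 = 1/2 ∫_{-2}^{2} f(s) sin(3*pi*s) ds.
Split the integral at the breakpoints.
∫_{-2}^{-1} (0) sin(3*pi*s) ds = 0.
Directly, an antiderivative of (-3) sin(3*pi*s) is cos(3*pi*s)/pi; evaluating from -1 to 1: ∫_{-1}^{1} (-3) sin(3*pi*s) ds = (-1/pi) - (-1/pi) = 0.
Directly, an antiderivative of (-2) sin(3*pi*s) is 2*cos(3*pi*s)/(3*pi); evaluating from 1 to 2: ∫_{1}^{2} (-2) sin(3*pi*s) ds = (2/(3*pi)) - (-2/(3*pi)) = 4/(3*pi).
Summing the pieces and multiplying by (1/2) gives b_6 = 2/(3*pi).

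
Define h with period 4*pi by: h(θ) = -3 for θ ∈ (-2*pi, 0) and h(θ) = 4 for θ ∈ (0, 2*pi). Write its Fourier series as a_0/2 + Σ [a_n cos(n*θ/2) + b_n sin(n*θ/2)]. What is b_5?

14/(5*pi)

b_5 = (1/(2*pi)) ∫_{-2*pi}^{2*pi} h(θ) sin(5*θ/2) dθ.
Split the integral at the breakpoints.
Directly, an antiderivative of (-3) sin(5*θ/2) is 6*cos(5*θ/2)/5; evaluating from -2*pi to 0: ∫_{-2*pi}^{0} (-3) sin(5*θ/2) dθ = (6/5) - (-6/5) = 12/5.
Directly, an antiderivative of (4) sin(5*θ/2) is -8*cos(5*θ/2)/5; evaluating from 0 to 2*pi: ∫_{0}^{2*pi} (4) sin(5*θ/2) dθ = (8/5) - (-8/5) = 16/5.
Summing the pieces and multiplying by (1/(2*pi)) gives b_5 = 14/(5*pi).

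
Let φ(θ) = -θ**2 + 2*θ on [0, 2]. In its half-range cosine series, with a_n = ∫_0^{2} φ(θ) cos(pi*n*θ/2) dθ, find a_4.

a_4 = ∫_0^{2} (-θ**2 + 2*θ) cos(2*pi*θ) dθ.
Integrating by parts twice (tabular method), an antiderivative of (-θ**2 + 2*θ) cos(2*pi*θ) is -θ**2*sin(2*pi*θ)/(2*pi) + θ*sin(2*pi*θ)/pi - θ*cos(2*pi*θ)/(2*pi**2) + sin(2*pi*θ)/(4*pi**3) + cos(2*pi*θ)/(2*pi**2); evaluating from 0 to 2: ∫_{0}^{2} (-θ**2 + 2*θ) cos(2*pi*θ) dθ = (-1/(2*pi**2)) - (1/(2*pi**2)) = -1/pi**2.
Hence a_4 = -1/pi**2.

-1/pi**2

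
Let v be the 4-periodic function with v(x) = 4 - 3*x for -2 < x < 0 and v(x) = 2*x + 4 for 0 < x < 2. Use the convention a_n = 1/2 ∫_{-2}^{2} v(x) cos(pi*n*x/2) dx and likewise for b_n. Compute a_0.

13

a_0 = 1/2 ∫_{-2}^{2} v(x) dx = 1/2 · (26) = 13.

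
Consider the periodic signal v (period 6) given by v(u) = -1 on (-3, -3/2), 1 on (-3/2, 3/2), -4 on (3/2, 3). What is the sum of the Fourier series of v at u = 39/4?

u = 39/4 differs from u = -9/4 by 2 full period(s), and the series is 6-periodic.
v is continuous at u = -9/4 with value -1, so the series converges to -1 there.

-1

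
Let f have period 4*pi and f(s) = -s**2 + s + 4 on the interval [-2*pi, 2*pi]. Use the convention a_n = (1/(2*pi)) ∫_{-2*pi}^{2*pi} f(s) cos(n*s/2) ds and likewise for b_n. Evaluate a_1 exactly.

16

a_1 = (1/(2*pi)) ∫_{-2*pi}^{2*pi} f(s) cos(s/2) ds.
Integrating by parts twice (tabular method), an antiderivative of (-s**2 + s + 4) cos(s/2) is -2*s**2*sin(s/2) + 2*s*sin(s/2) - 8*s*cos(s/2) + 24*sin(s/2) + 4*cos(s/2); evaluating from -2*pi to 2*pi: ∫_{-2*pi}^{2*pi} (-s**2 + s + 4) cos(s/2) ds = (-4 + 16*pi) - (-16*pi - 4) = 32*pi.
Hence a_1 = (1/(2*pi))·(32*pi) = 16.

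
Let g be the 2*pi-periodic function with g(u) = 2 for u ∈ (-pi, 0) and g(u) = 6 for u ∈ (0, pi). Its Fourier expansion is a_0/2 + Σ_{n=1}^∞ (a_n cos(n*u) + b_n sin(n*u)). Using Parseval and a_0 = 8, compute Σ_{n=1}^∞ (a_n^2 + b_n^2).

8

Parseval: a_0^2/2 + Σ_{n≥1} (a_n^2+b_n^2) = 1/pi ∫_{-pi}^{pi} g(u)^2 du = 40.
Subtract a_0^2/2 = 32: Σ (a_n^2+b_n^2) = 8.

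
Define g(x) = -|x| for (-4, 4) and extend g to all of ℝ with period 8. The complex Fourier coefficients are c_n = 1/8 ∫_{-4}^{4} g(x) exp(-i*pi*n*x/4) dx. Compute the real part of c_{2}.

Since g is real-valued, Re(c_{2}) = 1/8 ∫_{-4}^{4} g(x) cos(pi*x/2) dx = a_{2}/2.
g is even and cos(pi*x/2) is even, so the integrand is even: ∫_{-4}^{4} g(x) cos(pi*x/2) dx = 2∫_0^{4} g(x) cos(pi*x/2) dx.
Integrating by parts (boundary term plus one more integral), an antiderivative of (-x) cos(pi*x/2) is -2*x*sin(pi*x/2)/pi - 4*cos(pi*x/2)/pi**2; evaluating from 0 to 4: ∫_{0}^{4} (-x) cos(pi*x/2) dx = (-4/pi**2) - (-4/pi**2) = 0.
So ∫_{-4}^{4} g(x) cos(pi*x/2) dx = 0.
Hence Re(c_{2}) = (1/8)·(0) = 0.

0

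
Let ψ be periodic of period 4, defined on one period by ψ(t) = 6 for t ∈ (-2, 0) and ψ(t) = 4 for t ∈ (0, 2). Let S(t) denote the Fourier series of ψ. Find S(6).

5

t = 6 differs from t = -2 by 2 full period(s), and the series is 4-periodic.
At t = -2 the one-sided limits are ψ(-2^-) = 4 and ψ(-2^+) = 6.
By Dirichlet's theorem the series converges to their average, [(4) + (6)]/2 = 5.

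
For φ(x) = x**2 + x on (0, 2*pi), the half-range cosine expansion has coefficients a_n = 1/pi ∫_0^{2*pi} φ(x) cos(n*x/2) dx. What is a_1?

a_1 = 1/pi ∫_0^{2*pi} (x**2 + x) cos(x/2) dx.
Integrating by parts twice (tabular method), an antiderivative of (x**2 + x) cos(x/2) is 2*x**2*sin(x/2) + 2*x*sin(x/2) + 8*x*cos(x/2) - 16*sin(x/2) + 4*cos(x/2); evaluating from 0 to 2*pi: ∫_{0}^{2*pi} (x**2 + x) cos(x/2) dx = (-16*pi - 4) - (4) = -16*pi - 8.
Hence a_1 = (1/pi)·(-16*pi - 8) = -16 - 8/pi.

-16 - 8/pi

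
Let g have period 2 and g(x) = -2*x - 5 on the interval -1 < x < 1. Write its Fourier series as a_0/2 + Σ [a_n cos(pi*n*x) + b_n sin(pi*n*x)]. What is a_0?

-10

a_0 = ∫_{-1}^{1} g(x) dx = -10.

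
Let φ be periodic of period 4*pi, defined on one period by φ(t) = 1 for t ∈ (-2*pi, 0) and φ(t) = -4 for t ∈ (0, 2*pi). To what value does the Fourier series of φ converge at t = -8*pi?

t = -8*pi differs from t = 0 by -2 full period(s), and the series is 4*pi-periodic.
At t = 0 the one-sided limits are φ(0^-) = 1 and φ(0^+) = -4.
By Dirichlet's theorem the series converges to their average, [(1) + (-4)]/2 = -3/2.

-3/2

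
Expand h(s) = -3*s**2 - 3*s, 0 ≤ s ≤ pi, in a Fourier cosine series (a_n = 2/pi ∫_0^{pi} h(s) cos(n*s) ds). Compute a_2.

-3

a_2 = 2/pi ∫_0^{pi} (-3*s**2 - 3*s) cos(2*s) ds.
Integrating by parts twice (tabular method), an antiderivative of (-3*s**2 - 3*s) cos(2*s) is -3*s**2*sin(2*s)/2 - 3*s*sin(2*s)/2 - 3*s*cos(2*s)/2 + 3*sin(2*s)/4 - 3*cos(2*s)/4; evaluating from 0 to pi: ∫_{0}^{pi} (-3*s**2 - 3*s) cos(2*s) ds = (-3*pi/2 - 3/4) - (-3/4) = -3*pi/2.
Hence a_2 = (2/pi)·(-3*pi/2) = -3.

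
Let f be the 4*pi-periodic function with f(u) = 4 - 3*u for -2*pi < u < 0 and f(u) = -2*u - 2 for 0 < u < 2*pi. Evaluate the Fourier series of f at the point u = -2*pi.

At u = -2*pi the one-sided limits are f(-2*pi^-) = -4*pi - 2 and f(-2*pi^+) = 4 + 6*pi.
By Dirichlet's theorem the series converges to their average, [(-4*pi - 2) + (4 + 6*pi)]/2 = 1 + pi.

1 + pi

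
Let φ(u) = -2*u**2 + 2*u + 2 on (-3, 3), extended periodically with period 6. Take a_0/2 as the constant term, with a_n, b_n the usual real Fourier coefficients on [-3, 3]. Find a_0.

-8

a_0 = 1/3 ∫_{-3}^{3} φ(u) du = 1/3 · (-24) = -8.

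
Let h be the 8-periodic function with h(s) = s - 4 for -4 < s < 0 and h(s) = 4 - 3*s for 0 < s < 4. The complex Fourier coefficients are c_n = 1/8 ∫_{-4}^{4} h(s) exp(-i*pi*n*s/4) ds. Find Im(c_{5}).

Since h is real-valued, Im(c_{5}) = -1/8 ∫_{-4}^{4} h(s) sin(5*pi*s/4) ds = -b_{5}/2.
Split the integral at the breakpoints.
Integrating by parts (boundary term plus one more integral), an antiderivative of (s - 4) sin(5*pi*s/4) is -4*s*cos(5*pi*s/4)/(5*pi) + 16*sin(5*pi*s/4)/(25*pi**2) + 16*cos(5*pi*s/4)/(5*pi); evaluating from -4 to 0: ∫_{-4}^{0} (s - 4) sin(5*pi*s/4) ds = (16/(5*pi)) - (-32/(5*pi)) = 48/(5*pi).
Integrating by parts (boundary term plus one more integral), an antiderivative of (4 - 3*s) sin(5*pi*s/4) is 12*s*cos(5*pi*s/4)/(5*pi) - 48*sin(5*pi*s/4)/(25*pi**2) - 16*cos(5*pi*s/4)/(5*pi); evaluating from 0 to 4: ∫_{0}^{4} (4 - 3*s) sin(5*pi*s/4) ds = (-32/(5*pi)) - (-16/(5*pi)) = -16/(5*pi).
So ∫_{-4}^{4} h(s) sin(5*pi*s/4) ds = 32/(5*pi).
Hence Im(c_{5}) = (-1/8)·(32/(5*pi)) = -4/(5*pi).

-4/(5*pi)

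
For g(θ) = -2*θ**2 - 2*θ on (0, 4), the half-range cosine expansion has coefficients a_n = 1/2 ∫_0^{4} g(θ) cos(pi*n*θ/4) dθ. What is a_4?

a_4 = 1/2 ∫_0^{4} (-2*θ**2 - 2*θ) cos(pi*θ) dθ.
Integrating by parts twice (tabular method), an antiderivative of (-2*θ**2 - 2*θ) cos(pi*θ) is -2*θ**2*sin(pi*θ)/pi - 2*θ*sin(pi*θ)/pi - 4*θ*cos(pi*θ)/pi**2 + 4*sin(pi*θ)/pi**3 - 2*cos(pi*θ)/pi**2; evaluating from 0 to 4: ∫_{0}^{4} (-2*θ**2 - 2*θ) cos(pi*θ) dθ = (-18/pi**2) - (-2/pi**2) = -16/pi**2.
Hence a_4 = (1/2)·(-16/pi**2) = -8/pi**2.

-8/pi**2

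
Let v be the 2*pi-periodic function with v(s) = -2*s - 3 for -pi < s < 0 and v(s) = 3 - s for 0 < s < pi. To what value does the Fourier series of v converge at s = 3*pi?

pi/2

s = 3*pi differs from s = pi by 1 full period(s), and the series is 2*pi-periodic.
At s = pi the one-sided limits are v(pi^-) = 3 - pi and v(pi^+) = -3 + 2*pi.
By Dirichlet's theorem the series converges to their average, [(3 - pi) + (-3 + 2*pi)]/2 = pi/2.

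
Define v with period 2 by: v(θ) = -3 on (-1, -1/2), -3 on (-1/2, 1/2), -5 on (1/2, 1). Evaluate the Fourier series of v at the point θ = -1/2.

v is continuous at θ = -1/2 with value -3, so the series converges to -3 there.

-3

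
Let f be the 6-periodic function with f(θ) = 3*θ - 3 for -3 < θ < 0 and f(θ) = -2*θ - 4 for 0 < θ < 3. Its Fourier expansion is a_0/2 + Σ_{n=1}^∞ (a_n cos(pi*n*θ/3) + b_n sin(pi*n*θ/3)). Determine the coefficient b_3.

b_3 = 1/3 ∫_{-3}^{3} f(θ) sin(pi*θ) dθ.
Split the integral at the breakpoints.
Integrating by parts (boundary term plus one more integral), an antiderivative of (3*θ - 3) sin(pi*θ) is -3*θ*cos(pi*θ)/pi + 3*sin(pi*θ)/pi**2 + 3*cos(pi*θ)/pi; evaluating from -3 to 0: ∫_{-3}^{0} (3*θ - 3) sin(pi*θ) dθ = (3/pi) - (-12/pi) = 15/pi.
Integrating by parts (boundary term plus one more integral), an antiderivative of (-2*θ - 4) sin(pi*θ) is 2*θ*cos(pi*θ)/pi - 2*sin(pi*θ)/pi**2 + 4*cos(pi*θ)/pi; evaluating from 0 to 3: ∫_{0}^{3} (-2*θ - 4) sin(pi*θ) dθ = (-10/pi) - (4/pi) = -14/pi.
Summing the pieces and multiplying by (1/3) gives b_3 = 1/(3*pi).

1/(3*pi)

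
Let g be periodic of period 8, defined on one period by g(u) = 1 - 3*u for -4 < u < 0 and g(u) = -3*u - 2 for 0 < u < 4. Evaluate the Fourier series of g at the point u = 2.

g is continuous at u = 2 with value -8, so the series converges to -8 there.

-8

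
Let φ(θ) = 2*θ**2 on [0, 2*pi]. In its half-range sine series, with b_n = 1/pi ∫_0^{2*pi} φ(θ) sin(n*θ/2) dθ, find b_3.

16*(-4 + 9*pi**2)/(27*pi)

b_3 = 1/pi ∫_0^{2*pi} (2*θ**2) sin(3*θ/2) dθ.
Integrating by parts twice (tabular method), an antiderivative of (2*θ**2) sin(3*θ/2) is -4*θ**2*cos(3*θ/2)/3 + 16*θ*sin(3*θ/2)/9 + 32*cos(3*θ/2)/27; evaluating from 0 to 2*pi: ∫_{0}^{2*pi} (2*θ**2) sin(3*θ/2) dθ = (-32/27 + 16*pi**2/3) - (32/27) = -64/27 + 16*pi**2/3.
Hence b_3 = (1/pi)·(-64/27 + 16*pi**2/3) = 16*(-4 + 9*pi**2)/(27*pi).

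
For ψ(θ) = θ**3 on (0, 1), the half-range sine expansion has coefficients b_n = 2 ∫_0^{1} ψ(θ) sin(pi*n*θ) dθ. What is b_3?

2*(-2 + 3*pi**2)/(9*pi**3)

b_3 = 2 ∫_0^{1} (θ**3) sin(3*pi*θ) dθ.
Integrating by parts three times (tabular method), an antiderivative of (θ**3) sin(3*pi*θ) is -θ**3*cos(3*pi*θ)/(3*pi) + θ**2*sin(3*pi*θ)/(3*pi**2) + 2*θ*cos(3*pi*θ)/(9*pi**3) - 2*sin(3*pi*θ)/(27*pi**4); evaluating from 0 to 1: ∫_{0}^{1} (θ**3) sin(3*pi*θ) dθ = ((-2 + 3*pi**2)/(9*pi**3)) - (0) = (-2 + 3*pi**2)/(9*pi**3).
Hence b_3 = 2·((-2 + 3*pi**2)/(9*pi**3)) = 2*(-2 + 3*pi**2)/(9*pi**3).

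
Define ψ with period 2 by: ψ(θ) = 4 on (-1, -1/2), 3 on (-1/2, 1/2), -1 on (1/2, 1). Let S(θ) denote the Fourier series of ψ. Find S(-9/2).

θ = -9/2 differs from θ = -1/2 by -2 full period(s), and the series is 2-periodic.
At θ = -1/2 the one-sided limits are ψ(-1/2^-) = 4 and ψ(-1/2^+) = 3.
By Dirichlet's theorem the series converges to their average, [(4) + (3)]/2 = 7/2.

7/2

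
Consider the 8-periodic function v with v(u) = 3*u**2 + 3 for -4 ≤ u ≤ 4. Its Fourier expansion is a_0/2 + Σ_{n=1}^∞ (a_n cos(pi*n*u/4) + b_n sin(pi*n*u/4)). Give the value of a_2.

48/pi**2

a_2 = 1/4 ∫_{-4}^{4} v(u) cos(pi*u/2) du.
v is even and cos(pi*u/2) is even, so the integrand is even and a_2 = 1/2 ∫_0^{4} v(u) cos(pi*u/2) du.
Integrating by parts twice (tabular method), an antiderivative of (3*u**2 + 3) cos(pi*u/2) is 6*u**2*sin(pi*u/2)/pi + 24*u*cos(pi*u/2)/pi**2 - 48*sin(pi*u/2)/pi**3 + 6*sin(pi*u/2)/pi; evaluating from 0 to 4: ∫_{0}^{4} (3*u**2 + 3) cos(pi*u/2) du = (96/pi**2) - (0) = 96/pi**2.
Hence a_2 = (1/2)·(96/pi**2) = 48/pi**2.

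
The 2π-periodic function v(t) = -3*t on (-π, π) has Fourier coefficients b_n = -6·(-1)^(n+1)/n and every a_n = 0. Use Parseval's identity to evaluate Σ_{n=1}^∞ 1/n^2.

Parseval: Σ b_n^2 = (1/π) ∫_{-π}^{π} v(t)^2 dt = 6*pi**2.
Σ b_n^2 = Σ 36/n^2, so Σ 1/n^2 = (6*pi**2)/36 = pi**2/6.

pi**2/6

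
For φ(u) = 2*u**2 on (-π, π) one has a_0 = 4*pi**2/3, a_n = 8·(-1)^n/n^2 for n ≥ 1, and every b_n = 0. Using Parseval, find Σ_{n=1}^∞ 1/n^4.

pi**4/90

Parseval: a_0^2/2 + Σ a_n^2 = (1/π) ∫_{-π}^{π} φ(u)^2 du = 8*pi**4/5.
Subtract a_0^2/2 = 8*pi**4/9: Σ a_n^2 = 32*pi**4/45.
Since a_n^2 = 64/n^4, Σ 1/n^4 = pi**4/90.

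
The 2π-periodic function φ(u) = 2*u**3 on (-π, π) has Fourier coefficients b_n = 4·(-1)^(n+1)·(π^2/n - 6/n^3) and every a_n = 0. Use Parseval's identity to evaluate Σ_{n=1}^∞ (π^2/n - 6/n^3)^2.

pi**6/14

Parseval: Σ b_n^2 = (1/π) ∫_{-π}^{π} φ(u)^2 du = 8*pi**6/7.
b_n^2 = 16·(π^2/n - 6/n^3)^2, so the sum equals (8*pi**6/7)/16 = pi**6/14.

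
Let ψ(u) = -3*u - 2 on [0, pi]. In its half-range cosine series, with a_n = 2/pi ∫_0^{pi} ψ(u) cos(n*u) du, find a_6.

0

a_6 = 2/pi ∫_0^{pi} (-3*u - 2) cos(6*u) du.
Integrating by parts (boundary term plus one more integral), an antiderivative of (-3*u - 2) cos(6*u) is -u*sin(6*u)/2 - sin(6*u)/3 - cos(6*u)/12; evaluating from 0 to pi: ∫_{0}^{pi} (-3*u - 2) cos(6*u) du = (-1/12) - (-1/12) = 0.
Hence a_6 = (2/pi)·(0) = 0.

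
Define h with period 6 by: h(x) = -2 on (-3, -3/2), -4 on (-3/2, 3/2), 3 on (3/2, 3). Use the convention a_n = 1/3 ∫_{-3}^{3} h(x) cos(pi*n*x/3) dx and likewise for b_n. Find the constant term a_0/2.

a_0 = 1/3 ∫_{-3}^{3} h(x) dx = 1/3 · (-21/2) = -7/2.
So the constant term a_0/2 = -7/4.

-7/4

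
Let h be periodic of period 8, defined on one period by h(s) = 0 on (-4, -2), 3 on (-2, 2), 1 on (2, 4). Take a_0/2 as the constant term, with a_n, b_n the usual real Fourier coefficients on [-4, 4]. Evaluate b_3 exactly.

1/(3*pi)

b_3 = 1/4 ∫_{-4}^{4} h(s) sin(3*pi*s/4) ds.
Split the integral at the breakpoints.
∫_{-4}^{-2} (0) sin(3*pi*s/4) ds = 0.
Directly, an antiderivative of (3) sin(3*pi*s/4) is -4*cos(3*pi*s/4)/pi; evaluating from -2 to 2: ∫_{-2}^{2} (3) sin(3*pi*s/4) ds = (0) - (0) = 0.
Directly, an antiderivative of (1) sin(3*pi*s/4) is -4*cos(3*pi*s/4)/(3*pi); evaluating from 2 to 4: ∫_{2}^{4} (1) sin(3*pi*s/4) ds = (4/(3*pi)) - (0) = 4/(3*pi).
Summing the pieces and multiplying by (1/4) gives b_3 = 1/(3*pi).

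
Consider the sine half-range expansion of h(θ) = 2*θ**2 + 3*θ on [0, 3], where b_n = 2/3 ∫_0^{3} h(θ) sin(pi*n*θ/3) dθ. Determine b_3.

b_3 = 2/3 ∫_0^{3} (2*θ**2 + 3*θ) sin(pi*θ) dθ.
Integrating by parts twice (tabular method), an antiderivative of (2*θ**2 + 3*θ) sin(pi*θ) is -2*θ**2*cos(pi*θ)/pi + 4*θ*sin(pi*θ)/pi**2 - 3*θ*cos(pi*θ)/pi + 3*sin(pi*θ)/pi**2 + 4*cos(pi*θ)/pi**3; evaluating from 0 to 3: ∫_{0}^{3} (2*θ**2 + 3*θ) sin(pi*θ) dθ = (-4/pi**3 + 27/pi) - (4/pi**3) = -8/pi**3 + 27/pi.
Hence b_3 = (2/3)·(-8/pi**3 + 27/pi) = -16/(3*pi**3) + 18/pi.

-16/(3*pi**3) + 18/pi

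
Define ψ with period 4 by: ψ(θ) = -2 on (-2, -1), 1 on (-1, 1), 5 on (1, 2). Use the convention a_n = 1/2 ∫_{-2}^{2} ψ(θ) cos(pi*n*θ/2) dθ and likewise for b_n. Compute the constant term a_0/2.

5/4

a_0 = 1/2 ∫_{-2}^{2} ψ(θ) dθ = 1/2 · (5) = 5/2.
So the constant term a_0/2 = 5/4.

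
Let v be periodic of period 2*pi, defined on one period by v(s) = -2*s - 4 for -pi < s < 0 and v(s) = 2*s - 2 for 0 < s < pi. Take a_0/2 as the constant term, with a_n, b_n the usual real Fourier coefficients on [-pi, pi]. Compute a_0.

-6 + 2*pi

a_0 = 1/pi ∫_{-pi}^{pi} v(s) ds = 1/pi · (2*pi*(-3 + pi)) = -6 + 2*pi.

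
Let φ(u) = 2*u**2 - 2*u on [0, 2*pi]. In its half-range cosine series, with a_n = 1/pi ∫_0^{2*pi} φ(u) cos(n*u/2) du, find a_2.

8

a_2 = 1/pi ∫_0^{2*pi} (2*u**2 - 2*u) cos(u) du.
Integrating by parts twice (tabular method), an antiderivative of (2*u**2 - 2*u) cos(u) is 2*u**2*sin(u) - 2*u*sin(u) + 4*u*cos(u) - 4*sin(u) - 2*cos(u); evaluating from 0 to 2*pi: ∫_{0}^{2*pi} (2*u**2 - 2*u) cos(u) du = (-2 + 8*pi) - (-2) = 8*pi.
Hence a_2 = (1/pi)·(8*pi) = 8.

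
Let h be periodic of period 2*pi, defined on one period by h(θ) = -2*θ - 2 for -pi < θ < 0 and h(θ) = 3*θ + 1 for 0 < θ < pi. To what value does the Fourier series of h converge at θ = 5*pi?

-1/2 + 5*pi/2

θ = 5*pi differs from θ = pi by 2 full period(s), and the series is 2*pi-periodic.
At θ = pi the one-sided limits are h(pi^-) = 1 + 3*pi and h(pi^+) = -2 + 2*pi.
By Dirichlet's theorem the series converges to their average, [(1 + 3*pi) + (-2 + 2*pi)]/2 = -1/2 + 5*pi/2.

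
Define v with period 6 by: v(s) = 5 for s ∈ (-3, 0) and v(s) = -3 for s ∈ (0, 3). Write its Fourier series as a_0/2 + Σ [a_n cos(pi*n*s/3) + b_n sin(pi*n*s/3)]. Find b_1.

-16/pi

b_1 = 1/3 ∫_{-3}^{3} v(s) sin(pi*s/3) ds.
Split the integral at the breakpoints.
Directly, an antiderivative of (5) sin(pi*s/3) is -15*cos(pi*s/3)/pi; evaluating from -3 to 0: ∫_{-3}^{0} (5) sin(pi*s/3) ds = (-15/pi) - (15/pi) = -30/pi.
Directly, an antiderivative of (-3) sin(pi*s/3) is 9*cos(pi*s/3)/pi; evaluating from 0 to 3: ∫_{0}^{3} (-3) sin(pi*s/3) ds = (-9/pi) - (9/pi) = -18/pi.
Summing the pieces and multiplying by (1/3) gives b_1 = -16/pi.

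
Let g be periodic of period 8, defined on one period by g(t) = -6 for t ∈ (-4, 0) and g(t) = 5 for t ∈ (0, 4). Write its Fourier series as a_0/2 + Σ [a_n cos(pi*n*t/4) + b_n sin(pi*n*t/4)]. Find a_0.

-1

a_0 = 1/4 ∫_{-4}^{4} g(t) dt = 1/4 · (-4) = -1.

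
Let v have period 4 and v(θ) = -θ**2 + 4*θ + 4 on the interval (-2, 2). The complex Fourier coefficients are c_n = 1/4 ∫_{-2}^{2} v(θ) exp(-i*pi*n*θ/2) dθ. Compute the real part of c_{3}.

Since v is real-valued, Re(c_{3}) = 1/4 ∫_{-2}^{2} v(θ) cos(3*pi*θ/2) dθ = a_{3}/2.
Integrating by parts twice (tabular method), an antiderivative of (-θ**2 + 4*θ + 4) cos(3*pi*θ/2) is -2*θ**2*sin(3*pi*θ/2)/(3*pi) + 8*θ*sin(3*pi*θ/2)/(3*pi) - 8*θ*cos(3*pi*θ/2)/(9*pi**2) + 16*sin(3*pi*θ/2)/(27*pi**3) + 8*sin(3*pi*θ/2)/(3*pi) + 16*cos(3*pi*θ/2)/(9*pi**2); evaluating from -2 to 2: ∫_{-2}^{2} (-θ**2 + 4*θ + 4) cos(3*pi*θ/2) dθ = (0) - (-32/(9*pi**2)) = 32/(9*pi**2).
Hence Re(c_{3}) = (1/4)·(32/(9*pi**2)) = 8/(9*pi**2).

8/(9*pi**2)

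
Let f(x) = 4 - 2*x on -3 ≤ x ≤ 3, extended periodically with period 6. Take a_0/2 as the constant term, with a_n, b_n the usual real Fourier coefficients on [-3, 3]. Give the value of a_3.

0

a_3 = 1/3 ∫_{-3}^{3} f(x) cos(pi*x) dx.
Integrating by parts (boundary term plus one more integral), an antiderivative of (4 - 2*x) cos(pi*x) is -2*x*sin(pi*x)/pi + 4*sin(pi*x)/pi - 2*cos(pi*x)/pi**2; evaluating from -3 to 3: ∫_{-3}^{3} (4 - 2*x) cos(pi*x) dx = (2/pi**2) - (2/pi**2) = 0.
Hence a_3 = (1/3)·(0) = 0.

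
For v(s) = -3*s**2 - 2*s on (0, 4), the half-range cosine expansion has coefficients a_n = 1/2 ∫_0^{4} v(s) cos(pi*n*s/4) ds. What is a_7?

32/(7*pi**2)

a_7 = 1/2 ∫_0^{4} (-3*s**2 - 2*s) cos(7*pi*s/4) ds.
Integrating by parts twice (tabular method), an antiderivative of (-3*s**2 - 2*s) cos(7*pi*s/4) is -12*s**2*sin(7*pi*s/4)/(7*pi) - 8*s*sin(7*pi*s/4)/(7*pi) - 96*s*cos(7*pi*s/4)/(49*pi**2) + 384*sin(7*pi*s/4)/(343*pi**3) - 32*cos(7*pi*s/4)/(49*pi**2); evaluating from 0 to 4: ∫_{0}^{4} (-3*s**2 - 2*s) cos(7*pi*s/4) ds = (416/(49*pi**2)) - (-32/(49*pi**2)) = 64/(7*pi**2).
Hence a_7 = (1/2)·(64/(7*pi**2)) = 32/(7*pi**2).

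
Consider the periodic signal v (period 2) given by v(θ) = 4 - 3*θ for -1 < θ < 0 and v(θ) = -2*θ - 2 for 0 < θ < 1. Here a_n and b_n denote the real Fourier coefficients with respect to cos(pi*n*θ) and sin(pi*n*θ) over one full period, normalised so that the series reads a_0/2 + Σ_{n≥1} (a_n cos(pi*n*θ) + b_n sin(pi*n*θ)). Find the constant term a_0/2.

a_0 = ∫_{-1}^{1} v(θ) dθ = 5/2.
So the constant term a_0/2 = 5/4.

5/4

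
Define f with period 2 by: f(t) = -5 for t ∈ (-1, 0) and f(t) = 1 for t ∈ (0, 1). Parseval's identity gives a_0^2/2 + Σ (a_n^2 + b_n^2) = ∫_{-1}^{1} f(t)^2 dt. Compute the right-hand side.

26

∫_{-1}^{1} f(t)^2 dt = 26.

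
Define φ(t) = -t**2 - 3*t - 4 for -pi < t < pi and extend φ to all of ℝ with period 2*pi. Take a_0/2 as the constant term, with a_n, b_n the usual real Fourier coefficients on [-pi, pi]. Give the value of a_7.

4/49

a_7 = 1/pi ∫_{-pi}^{pi} φ(t) cos(7*t) dt.
Integrating by parts twice (tabular method), an antiderivative of (-t**2 - 3*t - 4) cos(7*t) is -t**2*sin(7*t)/7 - 3*t*sin(7*t)/7 - 2*t*cos(7*t)/49 - 194*sin(7*t)/343 - 3*cos(7*t)/49; evaluating from -pi to pi: ∫_{-pi}^{pi} (-t**2 - 3*t - 4) cos(7*t) dt = (3/49 + 2*pi/49) - (3/49 - 2*pi/49) = 4*pi/49.
Hence a_7 = (1/pi)·(4*pi/49) = 4/49.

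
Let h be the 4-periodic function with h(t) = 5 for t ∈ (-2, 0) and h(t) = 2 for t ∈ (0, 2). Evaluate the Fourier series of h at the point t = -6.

t = -6 differs from t = -2 by -1 full period(s), and the series is 4-periodic.
At t = -2 the one-sided limits are h(-2^-) = 2 and h(-2^+) = 5.
By Dirichlet's theorem the series converges to their average, [(2) + (5)]/2 = 7/2.

7/2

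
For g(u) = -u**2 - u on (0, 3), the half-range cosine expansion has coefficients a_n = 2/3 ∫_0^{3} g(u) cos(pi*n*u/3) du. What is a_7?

48/(49*pi**2)

a_7 = 2/3 ∫_0^{3} (-u**2 - u) cos(7*pi*u/3) du.
Integrating by parts twice (tabular method), an antiderivative of (-u**2 - u) cos(7*pi*u/3) is -3*u**2*sin(7*pi*u/3)/(7*pi) - 3*u*sin(7*pi*u/3)/(7*pi) - 18*u*cos(7*pi*u/3)/(49*pi**2) + 54*sin(7*pi*u/3)/(343*pi**3) - 9*cos(7*pi*u/3)/(49*pi**2); evaluating from 0 to 3: ∫_{0}^{3} (-u**2 - u) cos(7*pi*u/3) du = (9/(7*pi**2)) - (-9/(49*pi**2)) = 72/(49*pi**2).
Hence a_7 = (2/3)·(72/(49*pi**2)) = 48/(49*pi**2).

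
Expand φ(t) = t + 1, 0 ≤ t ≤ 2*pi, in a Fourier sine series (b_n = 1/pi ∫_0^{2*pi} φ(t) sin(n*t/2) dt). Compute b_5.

4*(1 + pi)/(5*pi)

b_5 = 1/pi ∫_0^{2*pi} (t + 1) sin(5*t/2) dt.
Integrating by parts (boundary term plus one more integral), an antiderivative of (t + 1) sin(5*t/2) is -2*t*cos(5*t/2)/5 + 4*sin(5*t/2)/25 - 2*cos(5*t/2)/5; evaluating from 0 to 2*pi: ∫_{0}^{2*pi} (t + 1) sin(5*t/2) dt = (2/5 + 4*pi/5) - (-2/5) = 4/5 + 4*pi/5.
Hence b_5 = (1/pi)·(4/5 + 4*pi/5) = 4*(1 + pi)/(5*pi).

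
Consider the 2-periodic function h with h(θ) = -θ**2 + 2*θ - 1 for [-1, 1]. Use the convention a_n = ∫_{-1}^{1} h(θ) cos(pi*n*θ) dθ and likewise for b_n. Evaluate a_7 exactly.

a_7 = ∫_{-1}^{1} h(θ) cos(7*pi*θ) dθ.
Integrating by parts twice (tabular method), an antiderivative of (-θ**2 + 2*θ - 1) cos(7*pi*θ) is -θ**2*sin(7*pi*θ)/(7*pi) + 2*θ*sin(7*pi*θ)/(7*pi) - 2*θ*cos(7*pi*θ)/(49*pi**2) - sin(7*pi*θ)/(7*pi) + 2*sin(7*pi*θ)/(343*pi**3) + 2*cos(7*pi*θ)/(49*pi**2); evaluating from -1 to 1: ∫_{-1}^{1} (-θ**2 + 2*θ - 1) cos(7*pi*θ) dθ = (0) - (-4/(49*pi**2)) = 4/(49*pi**2).
Hence a_7 = 4/(49*pi**2).

4/(49*pi**2)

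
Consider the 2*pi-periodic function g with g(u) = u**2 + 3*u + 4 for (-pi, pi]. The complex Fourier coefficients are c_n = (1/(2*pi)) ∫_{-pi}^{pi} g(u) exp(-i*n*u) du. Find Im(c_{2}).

Since g is real-valued, Im(c_{2}) = -(1/(2*pi)) ∫_{-pi}^{pi} g(u) sin(2*u) du = -b_{2}/2.
Integrating by parts twice (tabular method), an antiderivative of (u**2 + 3*u + 4) sin(2*u) is -u**2*cos(2*u)/2 + u*sin(2*u)/2 - 3*u*cos(2*u)/2 + 3*sin(2*u)/4 - 7*cos(2*u)/4; evaluating from -pi to pi: ∫_{-pi}^{pi} (u**2 + 3*u + 4) sin(2*u) du = (-pi**2/2 - 3*pi/2 - 7/4) - (-pi**2/2 - 7/4 + 3*pi/2) = -3*pi.
Hence Im(c_{2}) = (-1/(2*pi))·(-3*pi) = 3/2.

3/2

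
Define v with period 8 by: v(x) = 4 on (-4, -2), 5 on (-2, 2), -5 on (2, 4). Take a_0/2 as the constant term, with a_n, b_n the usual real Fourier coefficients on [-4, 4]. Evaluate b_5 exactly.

b_5 = 1/4 ∫_{-4}^{4} v(x) sin(5*pi*x/4) dx.
Split the integral at the breakpoints.
Directly, an antiderivative of (4) sin(5*pi*x/4) is -16*cos(5*pi*x/4)/(5*pi); evaluating from -4 to -2: ∫_{-4}^{-2} (4) sin(5*pi*x/4) dx = (0) - (16/(5*pi)) = -16/(5*pi).
Directly, an antiderivative of (5) sin(5*pi*x/4) is -4*cos(5*pi*x/4)/pi; evaluating from -2 to 2: ∫_{-2}^{2} (5) sin(5*pi*x/4) dx = (0) - (0) = 0.
Directly, an antiderivative of (-5) sin(5*pi*x/4) is 4*cos(5*pi*x/4)/pi; evaluating from 2 to 4: ∫_{2}^{4} (-5) sin(5*pi*x/4) dx = (-4/pi) - (0) = -4/pi.
Summing the pieces and multiplying by (1/4) gives b_5 = -9/(5*pi).

-9/(5*pi)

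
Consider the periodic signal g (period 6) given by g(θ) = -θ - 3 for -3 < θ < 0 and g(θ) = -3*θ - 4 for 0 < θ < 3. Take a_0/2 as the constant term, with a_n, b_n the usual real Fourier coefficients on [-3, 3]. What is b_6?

b_6 = 1/3 ∫_{-3}^{3} g(θ) sin(2*pi*θ) dθ.
Split the integral at the breakpoints.
Integrating by parts (boundary term plus one more integral), an antiderivative of (-θ - 3) sin(2*pi*θ) is θ*cos(2*pi*θ)/(2*pi) - sin(2*pi*θ)/(4*pi**2) + 3*cos(2*pi*θ)/(2*pi); evaluating from -3 to 0: ∫_{-3}^{0} (-θ - 3) sin(2*pi*θ) dθ = (3/(2*pi)) - (0) = 3/(2*pi).
Integrating by parts (boundary term plus one more integral), an antiderivative of (-3*θ - 4) sin(2*pi*θ) is 3*θ*cos(2*pi*θ)/(2*pi) - 3*sin(2*pi*θ)/(4*pi**2) + 2*cos(2*pi*θ)/pi; evaluating from 0 to 3: ∫_{0}^{3} (-3*θ - 4) sin(2*pi*θ) dθ = (13/(2*pi)) - (2/pi) = 9/(2*pi).
Summing the pieces and multiplying by (1/3) gives b_6 = 2/pi.

2/pi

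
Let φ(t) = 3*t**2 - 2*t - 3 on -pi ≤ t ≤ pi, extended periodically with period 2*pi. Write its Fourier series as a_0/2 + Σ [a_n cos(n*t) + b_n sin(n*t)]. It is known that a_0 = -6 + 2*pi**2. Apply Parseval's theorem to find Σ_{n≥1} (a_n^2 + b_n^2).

8*pi**2*(5 + 3*pi**2)/15

Parseval: a_0^2/2 + Σ_{n≥1} (a_n^2+b_n^2) = 1/pi ∫_{-pi}^{pi} φ(t)^2 dt = -28*pi**2/3 + 18 + 18*pi**4/5.
Subtract a_0^2/2 = 2*(3 - pi**2)**2: Σ (a_n^2+b_n^2) = 8*pi**2*(5 + 3*pi**2)/15.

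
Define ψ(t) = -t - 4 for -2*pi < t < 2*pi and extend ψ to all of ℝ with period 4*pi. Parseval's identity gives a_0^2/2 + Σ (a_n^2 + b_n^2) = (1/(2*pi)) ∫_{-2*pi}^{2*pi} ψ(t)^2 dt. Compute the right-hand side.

8*pi**2/3 + 32

(1/(2*pi)) ∫_{-2*pi}^{2*pi} ψ(t)^2 dt = (1/(2*pi)) · (16*pi*(pi**2 + 12)/3) = 8*pi**2/3 + 32.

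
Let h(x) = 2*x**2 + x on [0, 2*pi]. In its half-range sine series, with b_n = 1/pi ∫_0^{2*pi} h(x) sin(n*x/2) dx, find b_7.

b_7 = 1/pi ∫_0^{2*pi} (2*x**2 + x) sin(7*x/2) dx.
Integrating by parts twice (tabular method), an antiderivative of (2*x**2 + x) sin(7*x/2) is -4*x**2*cos(7*x/2)/7 + 16*x*sin(7*x/2)/49 - 2*x*cos(7*x/2)/7 + 4*sin(7*x/2)/49 + 32*cos(7*x/2)/343; evaluating from 0 to 2*pi: ∫_{0}^{2*pi} (2*x**2 + x) sin(7*x/2) dx = (-32/343 + 4*pi/7 + 16*pi**2/7) - (32/343) = -64/343 + 4*pi/7 + 16*pi**2/7.
Hence b_7 = (1/pi)·(-64/343 + 4*pi/7 + 16*pi**2/7) = 4*(-16 + 49*pi + 196*pi**2)/(343*pi).

4*(-16 + 49*pi + 196*pi**2)/(343*pi)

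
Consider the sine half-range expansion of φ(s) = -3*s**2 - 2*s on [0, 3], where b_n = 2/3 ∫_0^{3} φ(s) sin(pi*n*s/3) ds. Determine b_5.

b_5 = 2/3 ∫_0^{3} (-3*s**2 - 2*s) sin(5*pi*s/3) ds.
Integrating by parts twice (tabular method), an antiderivative of (-3*s**2 - 2*s) sin(5*pi*s/3) is 9*s**2*cos(5*pi*s/3)/(5*pi) - 54*s*sin(5*pi*s/3)/(25*pi**2) + 6*s*cos(5*pi*s/3)/(5*pi) - 18*sin(5*pi*s/3)/(25*pi**2) - 162*cos(5*pi*s/3)/(125*pi**3); evaluating from 0 to 3: ∫_{0}^{3} (-3*s**2 - 2*s) sin(5*pi*s/3) ds = (9*(18 - 275*pi**2)/(125*pi**3)) - (-162/(125*pi**3)) = 9*(36 - 275*pi**2)/(125*pi**3).
Hence b_5 = (2/3)·(9*(36 - 275*pi**2)/(125*pi**3)) = 6*(36 - 275*pi**2)/(125*pi**3).

6*(36 - 275*pi**2)/(125*pi**3)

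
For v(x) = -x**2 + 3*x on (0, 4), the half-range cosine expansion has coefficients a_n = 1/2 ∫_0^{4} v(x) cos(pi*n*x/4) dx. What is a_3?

a_3 = 1/2 ∫_0^{4} (-x**2 + 3*x) cos(3*pi*x/4) dx.
Integrating by parts twice (tabular method), an antiderivative of (-x**2 + 3*x) cos(3*pi*x/4) is -4*x**2*sin(3*pi*x/4)/(3*pi) + 4*x*sin(3*pi*x/4)/pi - 32*x*cos(3*pi*x/4)/(9*pi**2) + 128*sin(3*pi*x/4)/(27*pi**3) + 16*cos(3*pi*x/4)/(3*pi**2); evaluating from 0 to 4: ∫_{0}^{4} (-x**2 + 3*x) cos(3*pi*x/4) dx = (80/(9*pi**2)) - (16/(3*pi**2)) = 32/(9*pi**2).
Hence a_3 = (1/2)·(32/(9*pi**2)) = 16/(9*pi**2).

16/(9*pi**2)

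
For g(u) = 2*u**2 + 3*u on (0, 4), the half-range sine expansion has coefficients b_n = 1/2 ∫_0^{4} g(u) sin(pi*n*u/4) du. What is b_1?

b_1 = 1/2 ∫_0^{4} (2*u**2 + 3*u) sin(pi*u/4) du.
Integrating by parts twice (tabular method), an antiderivative of (2*u**2 + 3*u) sin(pi*u/4) is -8*u**2*cos(pi*u/4)/pi + 64*u*sin(pi*u/4)/pi**2 - 12*u*cos(pi*u/4)/pi + 48*sin(pi*u/4)/pi**2 + 256*cos(pi*u/4)/pi**3; evaluating from 0 to 4: ∫_{0}^{4} (2*u**2 + 3*u) sin(pi*u/4) du = (-256/pi**3 + 176/pi) - (256/pi**3) = -512/pi**3 + 176/pi.
Hence b_1 = (1/2)·(-512/pi**3 + 176/pi) = -256/pi**3 + 88/pi.

-256/pi**3 + 88/pi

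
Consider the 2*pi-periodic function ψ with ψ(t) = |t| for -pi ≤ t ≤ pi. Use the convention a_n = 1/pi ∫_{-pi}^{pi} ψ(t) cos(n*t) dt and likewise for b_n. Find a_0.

a_0 = 1/pi ∫_{-pi}^{pi} ψ(t) dt = 1/pi · (pi**2) = pi.

pi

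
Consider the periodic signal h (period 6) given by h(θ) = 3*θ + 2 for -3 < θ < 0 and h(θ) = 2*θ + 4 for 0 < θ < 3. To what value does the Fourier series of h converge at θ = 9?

3/2

θ = 9 differs from θ = 3 by 1 full period(s), and the series is 6-periodic.
At θ = 3 the one-sided limits are h(3^-) = 10 and h(3^+) = -7.
By Dirichlet's theorem the series converges to their average, [(10) + (-7)]/2 = 3/2.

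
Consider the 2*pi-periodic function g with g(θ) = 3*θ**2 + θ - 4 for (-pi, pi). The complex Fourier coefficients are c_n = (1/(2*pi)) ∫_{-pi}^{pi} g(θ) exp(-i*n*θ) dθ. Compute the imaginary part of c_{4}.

1/4

Since g is real-valued, Im(c_{4}) = -(1/(2*pi)) ∫_{-pi}^{pi} g(θ) sin(4*θ) dθ = -b_{4}/2.
Integrating by parts twice (tabular method), an antiderivative of (3*θ**2 + θ - 4) sin(4*θ) is -3*θ**2*cos(4*θ)/4 + 3*θ*sin(4*θ)/8 - θ*cos(4*θ)/4 + sin(4*θ)/16 + 35*cos(4*θ)/32; evaluating from -pi to pi: ∫_{-pi}^{pi} (3*θ**2 + θ - 4) sin(4*θ) dθ = (-3*pi**2/4 - pi/4 + 35/32) - (-3*pi**2/4 + pi/4 + 35/32) = -pi/2.
Hence Im(c_{4}) = (-1/(2*pi))·(-pi/2) = 1/4.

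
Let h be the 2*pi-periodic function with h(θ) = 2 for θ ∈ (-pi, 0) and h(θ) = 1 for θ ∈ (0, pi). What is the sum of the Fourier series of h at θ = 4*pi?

θ = 4*pi differs from θ = 0 by 2 full period(s), and the series is 2*pi-periodic.
At θ = 0 the one-sided limits are h(0^-) = 2 and h(0^+) = 1.
By Dirichlet's theorem the series converges to their average, [(2) + (1)]/2 = 3/2.

3/2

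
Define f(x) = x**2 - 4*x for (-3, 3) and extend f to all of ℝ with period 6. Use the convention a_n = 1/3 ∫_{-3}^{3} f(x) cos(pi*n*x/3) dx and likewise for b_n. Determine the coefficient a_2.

9/pi**2

a_2 = 1/3 ∫_{-3}^{3} f(x) cos(2*pi*x/3) dx.
Integrating by parts twice (tabular method), an antiderivative of (x**2 - 4*x) cos(2*pi*x/3) is 3*x**2*sin(2*pi*x/3)/(2*pi) - 6*x*sin(2*pi*x/3)/pi + 9*x*cos(2*pi*x/3)/(2*pi**2) - 27*sin(2*pi*x/3)/(4*pi**3) - 9*cos(2*pi*x/3)/pi**2; evaluating from -3 to 3: ∫_{-3}^{3} (x**2 - 4*x) cos(2*pi*x/3) dx = (9/(2*pi**2)) - (-45/(2*pi**2)) = 27/pi**2.
Hence a_2 = (1/3)·(27/pi**2) = 9/pi**2.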